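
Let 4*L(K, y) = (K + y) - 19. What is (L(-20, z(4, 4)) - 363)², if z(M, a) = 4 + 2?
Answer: 2205225/16 ≈ 1.3783e+5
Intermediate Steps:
z(M, a) = 6
L(K, y) = -19/4 + K/4 + y/4 (L(K, y) = ((K + y) - 19)/4 = (-19 + K + y)/4 = -19/4 + K/4 + y/4)
(L(-20, z(4, 4)) - 363)² = ((-19/4 + (¼)*(-20) + (¼)*6) - 363)² = ((-19/4 - 5 + 3/2) - 363)² = (-33/4 - 363)² = (-1485/4)² = 2205225/16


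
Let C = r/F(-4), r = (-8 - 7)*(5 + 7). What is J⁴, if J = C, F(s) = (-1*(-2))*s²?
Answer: 4100625/4096 ≈ 1001.1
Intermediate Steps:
r = -180 (r = -15*12 = -180)
F(s) = 2*s²
C = -45/8 (C = -180/(2*(-4)²) = -180/(2*16) = -180/32 = -180*1/32 = -45/8 ≈ -5.6250)
J = -45/8 ≈ -5.6250
J⁴ = (-45/8)⁴ = 4100625/4096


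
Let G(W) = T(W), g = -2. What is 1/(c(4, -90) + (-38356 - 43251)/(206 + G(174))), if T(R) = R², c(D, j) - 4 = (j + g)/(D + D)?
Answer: -15241/155111 ≈ -0.098259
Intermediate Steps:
c(D, j) = 4 + (-2 + j)/(2*D) (c(D, j) = 4 + (j - 2)/(D + D) = 4 + (-2 + j)/((2*D)) = 4 + (-2 + j)*(1/(2*D)) = 4 + (-2 + j)/(2*D))
G(W) = W²
1/(c(4, -90) + (-38356 - 43251)/(206 + G(174))) = 1/((½)*(-2 - 90 + 8*4)/4 + (-38356 - 43251)/(206 + 174²)) = 1/((½)*(¼)*(-2 - 90 + 32) - 81607/(206 + 30276)) = 1/((½)*(¼)*(-60) - 81607/30482) = 1/(-15/2 - 81607*1/30482) = 1/(-15/2 - 81607/30482) = 1/(-155111/15241) = -15241/155111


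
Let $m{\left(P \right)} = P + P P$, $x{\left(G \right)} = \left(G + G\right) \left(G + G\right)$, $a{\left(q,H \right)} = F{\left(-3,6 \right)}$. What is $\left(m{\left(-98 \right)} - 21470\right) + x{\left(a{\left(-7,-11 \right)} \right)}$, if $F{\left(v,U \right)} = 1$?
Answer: $-11960$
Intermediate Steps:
$a{\left(q,H \right)} = 1$
$x{\left(G \right)} = 4 G^{2}$ ($x{\left(G \right)} = 2 G 2 G = 4 G^{2}$)
$m{\left(P \right)} = P + P^{2}$
$\left(m{\left(-98 \right)} - 21470\right) + x{\left(a{\left(-7,-11 \right)} \right)} = \left(- 98 \left(1 - 98\right) - 21470\right) + 4 \cdot 1^{2} = \left(\left(-98\right) \left(-97\right) - 21470\right) + 4 \cdot 1 = \left(9506 - 21470\right) + 4 = -11964 + 4 = -11960$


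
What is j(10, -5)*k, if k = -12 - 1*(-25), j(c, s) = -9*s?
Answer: 585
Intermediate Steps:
k = 13 (k = -12 + 25 = 13)
j(10, -5)*k = -9*(-5)*13 = 45*13 = 585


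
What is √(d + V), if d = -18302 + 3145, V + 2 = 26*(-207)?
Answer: I*√20541 ≈ 143.32*I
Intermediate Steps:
V = -5384 (V = -2 + 26*(-207) = -2 - 5382 = -5384)
d = -15157
√(d + V) = √(-15157 - 5384) = √(-20541) = I*√20541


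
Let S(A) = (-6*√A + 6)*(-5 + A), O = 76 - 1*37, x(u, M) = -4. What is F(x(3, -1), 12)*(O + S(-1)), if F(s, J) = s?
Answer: -12 - 144*I ≈ -12.0 - 144.0*I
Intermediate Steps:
O = 39 (O = 76 - 37 = 39)
S(A) = (-5 + A)*(6 - 6*√A) (S(A) = (6 - 6*√A)*(-5 + A) = (-5 + A)*(6 - 6*√A))
F(x(3, -1), 12)*(O + S(-1)) = -4*(39 + (-30 - (-6)*I + 6*(-1) + 30*√(-1))) = -4*(39 + (-30 - (-6)*I - 6 + 30*I)) = -4*(39 + (-30 + 6*I - 6 + 30*I)) = -4*(39 + (-36 + 36*I)) = -4*(3 + 36*I) = -12 - 144*I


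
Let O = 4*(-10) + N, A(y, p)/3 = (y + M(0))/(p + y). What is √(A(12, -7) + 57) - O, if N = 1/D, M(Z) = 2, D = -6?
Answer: 241/6 + √1635/5 ≈ 48.254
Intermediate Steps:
N = -⅙ (N = 1/(-6) = -⅙ ≈ -0.16667)
A(y, p) = 3*(2 + y)/(p + y) (A(y, p) = 3*((y + 2)/(p + y)) = 3*((2 + y)/(p + y)) = 3*(2 + y)/(p + y))
O = -241/6 (O = 4*(-10) - ⅙ = -40 - ⅙ = -241/6 ≈ -40.167)
√(A(12, -7) + 57) - O = √(3*(2 + 12)/(-7 + 12) + 57) - 1*(-241/6) = √(3*14/5 + 57) + 241/6 = √(3*(⅕)*14 + 57) + 241/6 = √(42/5 + 57) + 241/6 = √(327/5) + 241/6 = √1635/5 + 241/6 = 241/6 + √1635/5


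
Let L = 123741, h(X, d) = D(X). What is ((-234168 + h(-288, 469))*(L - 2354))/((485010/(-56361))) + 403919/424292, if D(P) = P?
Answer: 37809815480648876703/11432547940 ≈ 3.3072e+9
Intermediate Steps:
h(X, d) = X
((-234168 + h(-288, 469))*(L - 2354))/((485010/(-56361))) + 403919/424292 = ((-234168 - 288)*(123741 - 2354))/((485010/(-56361))) + 403919/424292 = (-234456*121387)/((485010*(-1/56361))) + 403919*(1/424292) = -28459910472/(-161670/18787) + 403919/424292 = -28459910472*(-18787/161670) + 403919/424292 = 89112723006244/26945 + 403919/424292 = 37809815480648876703/11432547940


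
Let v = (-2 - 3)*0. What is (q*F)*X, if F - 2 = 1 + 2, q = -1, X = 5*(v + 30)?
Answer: -750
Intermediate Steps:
v = 0 (v = -5*0 = 0)
X = 150 (X = 5*(0 + 30) = 5*30 = 150)
F = 5 (F = 2 + (1 + 2) = 2 + 3 = 5)
(q*F)*X = -1*5*150 = -5*150 = -750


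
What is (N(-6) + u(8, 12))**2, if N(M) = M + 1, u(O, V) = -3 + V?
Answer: 16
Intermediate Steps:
N(M) = 1 + M
(N(-6) + u(8, 12))**2 = ((1 - 6) + (-3 + 12))**2 = (-5 + 9)**2 = 4**2 = 16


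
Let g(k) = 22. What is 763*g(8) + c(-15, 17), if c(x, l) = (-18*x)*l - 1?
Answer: 21375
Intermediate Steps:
c(x, l) = -1 - 18*l*x (c(x, l) = -18*l*x - 1 = -1 - 18*l*x)
763*g(8) + c(-15, 17) = 763*22 + (-1 - 18*17*(-15)) = 16786 + (-1 + 4590) = 16786 + 4589 = 21375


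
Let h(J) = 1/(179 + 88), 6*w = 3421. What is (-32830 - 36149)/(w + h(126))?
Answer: -36834786/304471 ≈ -120.98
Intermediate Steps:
w = 3421/6 (w = (1/6)*3421 = 3421/6 ≈ 570.17)
h(J) = 1/267
(-32830 - 36149)/(w + h(126)) = (-32830 - 36149)/(3421/6 + 1/267) = -68979/304471/534 = -68979*534/304471 = -36834786/304471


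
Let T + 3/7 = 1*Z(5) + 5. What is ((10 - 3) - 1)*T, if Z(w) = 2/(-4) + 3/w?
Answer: 981/35 ≈ 28.029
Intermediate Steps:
Z(w) = -½ + 3/w (Z(w) = 2*(-¼) + 3/w = -½ + 3/w)
T = 327/70 (T = -3/7 + (1*((½)*(6 - 1*5)/5) + 5) = -3/7 + (1*((½)*(⅕)*(6 - 5)) + 5) = -3/7 + (1*((½)*(⅕)*1) + 5) = -3/7 + (1*(⅒) + 5) = -3/7 + (⅒ + 5) = -3/7 + 51/10 = 327/70 ≈ 4.6714)
((10 - 3) - 1)*T = ((10 - 3) - 1)*(327/70) = (7 - 1)*(327/70) = 6*(327/70) = 981/35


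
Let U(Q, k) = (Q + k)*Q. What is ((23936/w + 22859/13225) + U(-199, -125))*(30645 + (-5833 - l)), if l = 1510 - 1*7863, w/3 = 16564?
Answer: 2870809866968447/1428645 ≈ 2.0095e+9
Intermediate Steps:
w = 49692 (w = 3*16564 = 49692)
U(Q, k) = Q*(Q + k)
l = -6353 (l = 1510 - 7863 = -6353)
((23936/w + 22859/13225) + U(-199, -125))*(30645 + (-5833 - l)) = ((23936/49692 + 22859/13225) - 199*(-199 - 125))*(30645 + (-5833 - 1*(-6353))) = ((23936*(1/49692) + 22859*(1/13225)) - 199*(-324))*(30645 + (-5833 + 6353)) = ((5984/12423 + 22859/13225) + 64476)*(30645 + 520) = (363115757/164294175 + 64476)*31165 = (10593394343057/164294175)*31165 = 2870809866968447/1428645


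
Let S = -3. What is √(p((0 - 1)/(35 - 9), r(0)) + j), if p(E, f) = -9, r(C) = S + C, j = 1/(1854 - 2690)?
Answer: 5*I*√62909/418 ≈ 3.0002*I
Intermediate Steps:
j = -1/836 (j = 1/(-836) = -1/836 ≈ -0.0011962)
r(C) = -3 + C
√(p((0 - 1)/(35 - 9), r(0)) + j) = √(-9 - 1/836) = √(-7525/836) = 5*I*√62909/418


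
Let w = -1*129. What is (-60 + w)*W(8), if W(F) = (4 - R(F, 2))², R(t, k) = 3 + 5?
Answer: -3024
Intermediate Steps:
w = -129
R(t, k) = 8
W(F) = 16 (W(F) = (4 - 1*8)² = (4 - 8)² = (-4)² = 16)
(-60 + w)*W(8) = (-60 - 129)*16 = -189*16 = -3024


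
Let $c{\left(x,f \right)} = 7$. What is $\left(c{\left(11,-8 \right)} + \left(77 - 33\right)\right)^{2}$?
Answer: $2601$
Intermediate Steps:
$\left(c{\left(11,-8 \right)} + \left(77 - 33\right)\right)^{2} = \left(7 + \left(77 - 33\right)\right)^{2} = \left(7 + 44\right)^{2} = 51^{2} = 2601$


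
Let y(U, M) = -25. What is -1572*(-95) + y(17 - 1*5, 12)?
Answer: 149315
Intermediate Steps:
-1572*(-95) + y(17 - 1*5, 12) = -1572*(-95) - 25 = 149340 - 25 = 149315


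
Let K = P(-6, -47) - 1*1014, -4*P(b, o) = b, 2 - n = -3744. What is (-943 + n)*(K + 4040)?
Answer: 16972165/2 ≈ 8.4861e+6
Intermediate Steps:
n = 3746 (n = 2 - 1*(-3744) = 2 + 3744 = 3746)
P(b, o) = -b/4
K = -2025/2 (K = -¼*(-6) - 1*1014 = 3/2 - 1014 = -2025/2 ≈ -1012.5)
(-943 + n)*(K + 4040) = (-943 + 3746)*(-2025/2 + 4040) = 2803*(6055/2) = 16972165/2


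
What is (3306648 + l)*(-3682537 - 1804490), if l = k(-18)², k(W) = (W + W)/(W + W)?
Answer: -18143672342523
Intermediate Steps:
k(W) = 1 (k(W) = (2*W)/((2*W)) = (2*W)*(1/(2*W)) = 1)
l = 1 (l = 1² = 1)
(3306648 + l)*(-3682537 - 1804490) = (3306648 + 1)*(-3682537 - 1804490) = 3306649*(-5487027) = -18143672342523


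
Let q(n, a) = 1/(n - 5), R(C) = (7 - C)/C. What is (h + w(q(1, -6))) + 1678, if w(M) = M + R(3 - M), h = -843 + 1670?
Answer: 130307/52 ≈ 2505.9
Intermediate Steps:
h = 827
R(C) = (7 - C)/C
q(n, a) = 1/(-5 + n)
w(M) = M + (4 + M)/(3 - M) (w(M) = M + (7 - (3 - M))/(3 - M) = M + (7 + (-3 + M))/(3 - M) = M + (4 + M)/(3 - M))
(h + w(q(1, -6))) + 1678 = (827 + (-4 - 1/(-5 + 1) + (-3 + 1/(-5 + 1))/(-5 + 1))/(-3 + 1/(-5 + 1))) + 1678 = (827 + (-4 - 1/(-4) + (-3 + 1/(-4))/(-4))/(-3 + 1/(-4))) + 1678 = (827 + (-4 - 1*(-¼) - (-3 - ¼)/4)/(-3 - ¼)) + 1678 = (827 + (-4 + ¼ - ¼*(-13/4))/(-13/4)) + 1678 = (827 - 4*(-4 + ¼ + 13/16)/13) + 1678 = (827 - 4/13*(-47/16)) + 1678 = (827 + 47/52) + 1678 = 43051/52 + 1678 = 130307/52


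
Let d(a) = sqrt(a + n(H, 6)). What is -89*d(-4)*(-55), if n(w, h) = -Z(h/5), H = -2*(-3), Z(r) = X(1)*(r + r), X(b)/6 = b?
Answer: 1958*I*sqrt(115) ≈ 20997.0*I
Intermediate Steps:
X(b) = 6*b
Z(r) = 12*r (Z(r) = (6*1)*(r + r) = 6*(2*r) = 12*r)
H = 6
n(w, h) = -12*h/5
d(a) = sqrt(-72/5 + a) (d(a) = sqrt(a - 12/5*6) = sqrt(a - 72/5) = sqrt(-72/5 + a))
-89*d(-4)*(-55) = -89*sqrt(-360 + 25*(-4))/5*(-55) = -89*sqrt(-360 - 100)/5*(-55) = -89*sqrt(-460)/5*(-55) = -89*2*I*sqrt(115)/5*(-55) = -178*I*sqrt(115)/5*(-55) = 1958*I*sqrt(115)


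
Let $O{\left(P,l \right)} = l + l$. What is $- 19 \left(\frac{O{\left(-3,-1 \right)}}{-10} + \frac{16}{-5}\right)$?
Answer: $57$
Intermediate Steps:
$O{\left(P,l \right)} = 2 l$
$- 19 \left(\frac{O{\left(-3,-1 \right)}}{-10} + \frac{16}{-5}\right) = - 19 \left(\frac{2 \left(-1\right)}{-10} + \frac{16}{-5}\right) = - 19 \left(\left(-2\right) \left(- \frac{1}{10}\right) + 16 \left(- \frac{1}{5}\right)\right) = - 19 \left(\frac{1}{5} - \frac{16}{5}\right) = \left(-19\right) \left(-3\right) = 57$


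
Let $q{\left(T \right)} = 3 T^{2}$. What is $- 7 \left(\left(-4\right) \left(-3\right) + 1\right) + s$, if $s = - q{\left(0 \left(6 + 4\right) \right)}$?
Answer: $-91$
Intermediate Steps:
$s = 0$ ($s = - 3 \left(0 \left(6 + 4\right)\right)^{2} = - 3 \left(0 \cdot 10\right)^{2} = - 3 \cdot 0^{2} = - 3 \cdot 0 = \left(-1\right) 0 = 0$)
$- 7 \left(\left(-4\right) \left(-3\right) + 1\right) + s = - 7 \left(\left(-4\right) \left(-3\right) + 1\right) + 0 = - 7 \left(12 + 1\right) + 0 = \left(-7\right) 13 + 0 = -91 + 0 = -91$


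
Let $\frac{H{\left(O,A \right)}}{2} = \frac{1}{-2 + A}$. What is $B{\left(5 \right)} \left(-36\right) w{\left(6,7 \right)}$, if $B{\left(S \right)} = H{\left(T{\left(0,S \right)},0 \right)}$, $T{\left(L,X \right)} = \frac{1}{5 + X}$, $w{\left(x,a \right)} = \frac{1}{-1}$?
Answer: $-36$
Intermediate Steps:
$w{\left(x,a \right)} = -1$
$H{\left(O,A \right)} = \frac{2}{-2 + A}$
$B{\left(S \right)} = -1$ ($B{\left(S \right)} = \frac{2}{-2 + 0} = \frac{2}{-2} = 2 \left(- \frac{1}{2}\right) = -1$)
$B{\left(5 \right)} \left(-36\right) w{\left(6,7 \right)} = \left(-1\right) \left(-36\right) \left(-1\right) = 36 \left(-1\right) = -36$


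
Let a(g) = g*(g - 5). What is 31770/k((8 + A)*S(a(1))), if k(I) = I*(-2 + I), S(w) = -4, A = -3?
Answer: 3177/44 ≈ 72.205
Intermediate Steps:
a(g) = g*(-5 + g)
31770/k((8 + A)*S(a(1))) = 31770/((((8 - 3)*(-4))*(-2 + (8 - 3)*(-4)))) = 31770/(((5*(-4))*(-2 + 5*(-4)))) = 31770/((-20*(-2 - 20))) = 31770/((-20*(-22))) = 31770/440 = 31770*(1/440) = 3177/44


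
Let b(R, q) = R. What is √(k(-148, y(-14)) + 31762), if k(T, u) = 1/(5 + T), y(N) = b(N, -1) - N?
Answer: √649500995/143 ≈ 178.22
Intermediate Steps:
y(N) = 0 (y(N) = N - N = 0)
√(k(-148, y(-14)) + 31762) = √(1/(5 - 148) + 31762) = √(1/(-143) + 31762) = √(-1/143 + 31762) = √(4541965/143) = √649500995/143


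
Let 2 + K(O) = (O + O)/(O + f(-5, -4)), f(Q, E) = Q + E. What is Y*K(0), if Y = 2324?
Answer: -4648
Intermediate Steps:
f(Q, E) = E + Q
K(O) = -2 + 2*O/(-9 + O) (K(O) = -2 + (O + O)/(O + (-4 - 5)) = -2 + (2*O)/(O - 9) = -2 + (2*O)/(-9 + O) = -2 + 2*O/(-9 + O))
Y*K(0) = 2324*(18/(-9 + 0)) = 2324*(18/(-9)) = 2324*(18*(-⅑)) = 2324*(-2) = -4648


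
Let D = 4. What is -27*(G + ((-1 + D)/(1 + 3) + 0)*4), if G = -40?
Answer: 999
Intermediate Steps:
-27*(G + ((-1 + D)/(1 + 3) + 0)*4) = -27*(-40 + ((-1 + 4)/(1 + 3) + 0)*4) = -27*(-40 + (3/4 + 0)*4) = -27*(-40 + (3*(¼) + 0)*4) = -27*(-40 + (¾ + 0)*4) = -27*(-40 + (¾)*4) = -27*(-40 + 3) = -27*(-37) = 999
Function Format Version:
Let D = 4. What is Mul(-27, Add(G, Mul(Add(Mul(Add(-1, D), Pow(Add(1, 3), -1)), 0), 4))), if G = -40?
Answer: 999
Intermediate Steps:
Mul(-27, Add(G, Mul(Add(Mul(Add(-1, D), Pow(Add(1, 3), -1)), 0), 4))) = Mul(-27, Add(-40, Mul(Add(Mul(Add(-1, 4), Pow(Add(1, 3), -1)), 0), 4))) = Mul(-27, Add(-40, Mul(Add(Mul(3, Pow(4, -1)), 0), 4))) = Mul(-27, Add(-40, Mul(Add(Mul(3, Rational(1, 4)), 0), 4))) = Mul(-27, Add(-40, Mul(Add(Rational(3, 4), 0), 4))) = Mul(-27, Add(-40, Mul(Rational(3, 4), 4))) = Mul(-27, Add(-40, 3)) = Mul(-27, -37) = 999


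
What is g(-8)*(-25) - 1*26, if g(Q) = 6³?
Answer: -5426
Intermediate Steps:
g(Q) = 216
g(-8)*(-25) - 1*26 = 216*(-25) - 1*26 = -5400 - 26 = -5426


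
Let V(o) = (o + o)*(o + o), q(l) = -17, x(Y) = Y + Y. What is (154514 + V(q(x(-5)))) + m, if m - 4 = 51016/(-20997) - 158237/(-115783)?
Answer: 378455800090535/2431095651 ≈ 1.5567e+5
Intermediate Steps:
x(Y) = 2*Y
V(o) = 4*o² (V(o) = (2*o)*(2*o) = 4*o²)
m = 7140099365/2431095651 (m = 4 + (51016/(-20997) - 158237/(-115783)) = 4 + (51016*(-1/20997) - 158237*(-1/115783)) = 4 + (-51016/20997 + 158237/115783) = 4 - 2584283239/2431095651 = 7140099365/2431095651 ≈ 2.9370)
(154514 + V(q(x(-5)))) + m = (154514 + 4*(-17)²) + 7140099365/2431095651 = (154514 + 4*289) + 7140099365/2431095651 = (154514 + 1156) + 7140099365/2431095651 = 155670 + 7140099365/2431095651 = 378455800090535/2431095651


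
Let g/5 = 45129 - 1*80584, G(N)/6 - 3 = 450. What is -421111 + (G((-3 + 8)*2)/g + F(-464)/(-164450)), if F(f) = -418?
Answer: -22321083982928/53005225 ≈ -4.2111e+5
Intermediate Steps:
G(N) = 2718 (G(N) = 18 + 6*450 = 18 + 2700 = 2718)
g = -177275 (g = 5*(45129 - 1*80584) = 5*(45129 - 80584) = 5*(-35455) = -177275)
-421111 + (G((-3 + 8)*2)/g + F(-464)/(-164450)) = -421111 + (2718/(-177275) - 418/(-164450)) = -421111 + (2718*(-1/177275) - 418*(-1/164450)) = -421111 + (-2718/177275 + 19/7475) = -421111 - 677953/53005225 = -22321083982928/53005225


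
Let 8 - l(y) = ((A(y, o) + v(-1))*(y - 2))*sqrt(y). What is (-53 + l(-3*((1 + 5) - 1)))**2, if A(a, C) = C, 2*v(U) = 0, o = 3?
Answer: -36990 - 4590*I*sqrt(15) ≈ -36990.0 - 17777.0*I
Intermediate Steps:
v(U) = 0 (v(U) = (1/2)*0 = 0)
l(y) = 8 - sqrt(y)*(-6 + 3*y) (l(y) = 8 - (3 + 0)*(y - 2)*sqrt(y) = 8 - 3*(-2 + y)*sqrt(y) = 8 - (-6 + 3*y)*sqrt(y) = 8 - sqrt(y)*(-6 + 3*y))
(-53 + l(-3*((1 + 5) - 1)))**2 = (-53 + (8 - 3*(-3*I*sqrt(3)*((1 + 5) - 1)**(3/2)) + 6*sqrt(-3*((1 + 5) - 1))))**2 = (-53 + (8 - 3*(-3*I*sqrt(3)*(6 - 1)**(3/2)) + 6*sqrt(-3*(6 - 1))))**2 = (-53 + (8 - 3*(-15*I*sqrt(15)) + 6*sqrt(-3*5)))**2 = (-53 + (8 - (-45)*I*sqrt(15) + 6*sqrt(-15)))**2 = (-53 + (8 - (-45)*I*sqrt(15) + 6*(I*sqrt(15))))**2 = (-53 + (8 + 45*I*sqrt(15) + 6*I*sqrt(15)))**2 = (-53 + (8 + 51*I*sqrt(15)))**2 = (-45 + 51*I*sqrt(15))**2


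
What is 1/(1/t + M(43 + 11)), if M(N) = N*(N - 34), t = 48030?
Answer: 48030/51872401 ≈ 0.00092593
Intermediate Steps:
M(N) = N*(-34 + N)
1/(1/t + M(43 + 11)) = 1/(1/48030 + (43 + 11)*(-34 + (43 + 11))) = 1/(1/48030 + 54*(-34 + 54)) = 1/(1/48030 + 54*20) = 1/(1/48030 + 1080) = 1/(51872401/48030) = 48030/51872401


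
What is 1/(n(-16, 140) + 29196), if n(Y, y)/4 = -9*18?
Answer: 1/28548 ≈ 3.5029e-5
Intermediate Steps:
n(Y, y) = -648 (n(Y, y) = 4*(-9*18) = 4*(-162) = -648)
1/(n(-16, 140) + 29196) = 1/(-648 + 29196) = 1/28548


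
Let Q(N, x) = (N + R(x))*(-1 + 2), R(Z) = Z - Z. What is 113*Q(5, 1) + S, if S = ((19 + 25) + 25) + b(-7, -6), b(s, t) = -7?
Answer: 627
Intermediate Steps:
R(Z) = 0
Q(N, x) = N (Q(N, x) = (N + 0)*(-1 + 2) = N*1 = N)
S = 62 (S = ((19 + 25) + 25) - 7 = (44 + 25) - 7 = 69 - 7 = 62)
113*Q(5, 1) + S = 113*5 + 62 = 565 + 62 = 627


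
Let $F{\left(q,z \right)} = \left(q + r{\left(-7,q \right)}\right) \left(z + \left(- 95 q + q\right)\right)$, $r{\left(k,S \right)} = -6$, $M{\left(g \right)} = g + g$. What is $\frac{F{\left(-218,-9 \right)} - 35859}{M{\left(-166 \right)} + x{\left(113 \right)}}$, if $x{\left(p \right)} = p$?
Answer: $\frac{4624051}{219} \approx 21114.0$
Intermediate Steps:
$M{\left(g \right)} = 2 g$
$F{\left(q,z \right)} = \left(-6 + q\right) \left(z - 94 q\right)$ ($F{\left(q,z \right)} = \left(q - 6\right) \left(z + \left(- 95 q + q\right)\right) = \left(-6 + q\right) \left(z - 94 q\right)$)
$\frac{F{\left(-218,-9 \right)} - 35859}{M{\left(-166 \right)} + x{\left(113 \right)}} = \frac{\left(- 94 \left(-218\right)^{2} - -54 + 564 \left(-218\right) - -1962\right) - 35859}{2 \left(-166\right) + 113} = \frac{\left(\left(-94\right) 47524 + 54 - 122952 + 1962\right) - 35859}{-332 + 113} = \frac{\left(-4467256 + 54 - 122952 + 1962\right) - 35859}{-219} = \left(-4588192 - 35859\right) \left(- \frac{1}{219}\right) = \left(-4624051\right) \left(- \frac{1}{219}\right) = \frac{4624051}{219}$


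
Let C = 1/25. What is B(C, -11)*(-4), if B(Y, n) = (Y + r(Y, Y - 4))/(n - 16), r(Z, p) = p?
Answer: -392/675 ≈ -0.58074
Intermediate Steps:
C = 1/25 ≈ 0.040000
B(Y, n) = (-4 + 2*Y)/(-16 + n) (B(Y, n) = (Y + (Y - 4))/(n - 16) = (Y + (-4 + Y))/(-16 + n) = (-4 + 2*Y)/(-16 + n))
B(C, -11)*(-4) = (2*(-2 + 1/25)/(-16 - 11))*(-4) = (2*(-49/25)/(-27))*(-4) = (2*(-1/27)*(-49/25))*(-4) = (98/675)*(-4) = -392/675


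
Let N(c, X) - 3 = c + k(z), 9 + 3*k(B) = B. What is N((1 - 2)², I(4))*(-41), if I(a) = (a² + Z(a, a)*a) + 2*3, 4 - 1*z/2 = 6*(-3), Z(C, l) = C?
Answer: -1927/3 ≈ -642.33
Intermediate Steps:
z = 44 (z = 8 - 12*(-3) = 8 - 2*(-18) = 8 + 36 = 44)
I(a) = 6 + 2*a² (I(a) = (a² + a*a) + 2*3 = (a² + a²) + 6 = 2*a² + 6 = 6 + 2*a²)
k(B) = -3 + B/3
N(c, X) = 44/3 + c (N(c, X) = 3 + (c + (-3 + (⅓)*44)) = 3 + (c + (-3 + 44/3)) = 3 + (c + 35/3) = 3 + (35/3 + c) = 44/3 + c)
N((1 - 2)², I(4))*(-41) = (44/3 + (1 - 2)²)*(-41) = (44/3 + (-1)²)*(-41) = (44/3 + 1)*(-41) = (47/3)*(-41) = -1927/3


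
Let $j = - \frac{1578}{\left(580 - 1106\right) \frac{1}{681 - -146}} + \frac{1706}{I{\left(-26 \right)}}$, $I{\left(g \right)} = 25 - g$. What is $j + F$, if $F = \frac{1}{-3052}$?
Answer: $\frac{391379273}{155652} \approx 2514.4$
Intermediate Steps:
$j = \frac{128237}{51}$ ($j = - \frac{1578}{\left(580 - 1106\right) \frac{1}{681 - -146}} + \frac{1706}{25 - -26} = - \frac{1578}{\left(-526\right) \frac{1}{681 + \left(-454 + 600\right)}} + \frac{1706}{25 + 26} = - \frac{1578}{\left(-526\right) \frac{1}{681 + 146}} + \frac{1706}{51} = - \frac{1578}{\left(-526\right) \frac{1}{827}} + 1706 \cdot \frac{1}{51} = - \frac{1578}{\left(-526\right) \frac{1}{827}} + \frac{1706}{51} = - \frac{1578}{- \frac{526}{827}} + \frac{1706}{51} = \left(-1578\right) \left(- \frac{827}{526}\right) + \frac{1706}{51} = 2481 + \frac{1706}{51} = \frac{128237}{51} \approx 2514.4$)
$F = - \frac{1}{3052} \approx -0.00032765$
$j + F = \frac{128237}{51} - \frac{1}{3052} = \frac{391379273}{155652}$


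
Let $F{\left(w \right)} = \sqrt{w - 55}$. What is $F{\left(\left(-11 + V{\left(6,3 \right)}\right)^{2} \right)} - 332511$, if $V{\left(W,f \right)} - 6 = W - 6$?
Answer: $-332511 + i \sqrt{30} \approx -3.3251 \cdot 10^{5} + 5.4772 i$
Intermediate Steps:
$V{\left(W,f \right)} = W$ ($V{\left(W,f \right)} = 6 + \left(W - 6\right) = 6 + \left(-6 + W\right) = W$)
$F{\left(w \right)} = \sqrt{-55 + w}$
$F{\left(\left(-11 + V{\left(6,3 \right)}\right)^{2} \right)} - 332511 = \sqrt{-55 + \left(-11 + 6\right)^{2}} - 332511 = \sqrt{-55 + \left(-5\right)^{2}} - 332511 = \sqrt{-55 + 25} - 332511 = \sqrt{-30} - 332511 = i \sqrt{30} - 332511 = -332511 + i \sqrt{30}$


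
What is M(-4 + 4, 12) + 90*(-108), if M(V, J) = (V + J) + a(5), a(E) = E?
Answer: -9703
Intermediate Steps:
M(V, J) = 5 + J + V (M(V, J) = (V + J) + 5 = (J + V) + 5 = 5 + J + V)
M(-4 + 4, 12) + 90*(-108) = (5 + 12 + (-4 + 4)) + 90*(-108) = (5 + 12 + 0) - 9720 = 17 - 9720 = -9703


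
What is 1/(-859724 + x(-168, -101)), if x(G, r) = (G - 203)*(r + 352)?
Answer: -1/952845 ≈ -1.0495e-6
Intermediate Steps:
x(G, r) = (-203 + G)*(352 + r)
1/(-859724 + x(-168, -101)) = 1/(-859724 + (-71456 - 203*(-101) + 352*(-168) - 168*(-101))) = 1/(-859724 + (-71456 + 20503 - 59136 + 16968)) = 1/(-859724 - 93121) = 1/(-952845) = -1/952845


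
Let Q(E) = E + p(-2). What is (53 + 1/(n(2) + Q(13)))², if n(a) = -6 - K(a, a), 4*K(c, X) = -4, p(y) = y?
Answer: 101761/36 ≈ 2826.7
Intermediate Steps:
K(c, X) = -1 (K(c, X) = (¼)*(-4) = -1)
n(a) = -5 (n(a) = -6 - 1*(-1) = -6 + 1 = -5)
Q(E) = -2 + E (Q(E) = E - 2 = -2 + E)
(53 + 1/(n(2) + Q(13)))² = (53 + 1/(-5 + (-2 + 13)))² = (53 + 1/(-5 + 11))² = (53 + 1/6)² = (53 + ⅙)² = (319/6)² = 101761/36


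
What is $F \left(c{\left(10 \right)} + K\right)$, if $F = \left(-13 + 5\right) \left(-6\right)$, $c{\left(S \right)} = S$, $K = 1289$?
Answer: $62352$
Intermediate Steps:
$F = 48$ ($F = \left(-8\right) \left(-6\right) = 48$)
$F \left(c{\left(10 \right)} + K\right) = 48 \left(10 + 1289\right) = 48 \cdot 1299 = 62352$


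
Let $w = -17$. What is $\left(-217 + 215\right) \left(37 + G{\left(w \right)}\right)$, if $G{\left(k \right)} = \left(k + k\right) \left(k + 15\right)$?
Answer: $-210$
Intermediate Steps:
$G{\left(k \right)} = 2 k \left(15 + k\right)$
$\left(-217 + 215\right) \left(37 + G{\left(w \right)}\right) = \left(-217 + 215\right) \left(37 + 2 \left(-17\right) \left(15 - 17\right)\right) = - 2 \left(37 + 2 \left(-17\right) \left(-2\right)\right) = - 2 \left(37 + 68\right) = \left(-2\right) 105 = -210$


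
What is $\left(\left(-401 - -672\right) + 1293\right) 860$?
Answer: $1345040$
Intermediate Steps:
$\left(\left(-401 - -672\right) + 1293\right) 860 = \left(\left(-401 + 672\right) + 1293\right) 860 = \left(271 + 1293\right) 860 = 1564 \cdot 860 = 1345040$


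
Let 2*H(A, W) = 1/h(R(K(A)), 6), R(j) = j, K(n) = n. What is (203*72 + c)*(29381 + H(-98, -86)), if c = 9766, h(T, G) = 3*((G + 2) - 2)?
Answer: 12894627947/18 ≈ 7.1637e+8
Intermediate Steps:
h(T, G) = 3*G (h(T, G) = 3*((2 + G) - 2) = 3*G)
H(A, W) = 1/36 (H(A, W) = 1/(2*((3*6))) = (1/2)/18 = (1/2)*(1/18) = 1/36)
(203*72 + c)*(29381 + H(-98, -86)) = (203*72 + 9766)*(29381 + 1/36) = (14616 + 9766)*(1057717/36) = 24382*(1057717/36) = 12894627947/18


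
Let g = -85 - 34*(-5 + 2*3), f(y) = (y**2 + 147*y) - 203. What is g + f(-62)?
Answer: -5592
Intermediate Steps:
f(y) = -203 + y**2 + 147*y
g = -119 (g = -85 - 34*(-5 + 6) = -85 - 34*1 = -85 - 34 = -119)
g + f(-62) = -119 + (-203 + (-62)**2 + 147*(-62)) = -119 + (-203 + 3844 - 9114) = -119 - 5473 = -5592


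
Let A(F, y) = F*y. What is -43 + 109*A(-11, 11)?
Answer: -13232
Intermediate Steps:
-43 + 109*A(-11, 11) = -43 + 109*(-11*11) = -43 + 109*(-121) = -43 - 13189 = -13232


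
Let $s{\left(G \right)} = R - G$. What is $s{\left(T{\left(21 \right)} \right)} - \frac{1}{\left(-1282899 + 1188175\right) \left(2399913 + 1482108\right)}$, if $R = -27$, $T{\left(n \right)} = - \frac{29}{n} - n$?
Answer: $- \frac{566172921409}{122573519068} \approx -4.619$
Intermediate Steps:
$T{\left(n \right)} = - n - \frac{29}{n}$
$s{\left(G \right)} = -27 - G$
$s{\left(T{\left(21 \right)} \right)} - \frac{1}{\left(-1282899 + 1188175\right) \left(2399913 + 1482108\right)} = \left(-27 - \left(\left(-1\right) 21 - \frac{29}{21}\right)\right) - \frac{1}{\left(-1282899 + 1188175\right) \left(2399913 + 1482108\right)} = \left(-27 - \left(-21 - \frac{29}{21}\right)\right) - \frac{1}{\left(-94724\right) 3882021} = \left(-27 - \left(-21 - \frac{29}{21}\right)\right) - \frac{1}{-367720557204} = \left(-27 - - \frac{470}{21}\right) - - \frac{1}{367720557204} = \left(-27 + \frac{470}{21}\right) + \frac{1}{367720557204} = - \frac{97}{21} + \frac{1}{367720557204} = - \frac{566172921409}{122573519068}$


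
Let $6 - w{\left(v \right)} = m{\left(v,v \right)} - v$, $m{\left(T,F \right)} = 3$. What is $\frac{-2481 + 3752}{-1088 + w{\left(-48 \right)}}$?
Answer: $- \frac{1271}{1133} \approx -1.1218$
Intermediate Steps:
$w{\left(v \right)} = 3 + v$ ($w{\left(v \right)} = 6 - \left(3 - v\right) = 6 + \left(-3 + v\right) = 3 + v$)
$\frac{-2481 + 3752}{-1088 + w{\left(-48 \right)}} = \frac{-2481 + 3752}{-1088 + \left(3 - 48\right)} = \frac{1271}{-1088 - 45} = \frac{1271}{-1133} = 1271 \left(- \frac{1}{1133}\right) = - \frac{1271}{1133}$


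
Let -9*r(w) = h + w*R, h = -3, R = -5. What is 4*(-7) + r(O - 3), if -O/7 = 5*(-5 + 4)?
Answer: -89/9 ≈ -9.8889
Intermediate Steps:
O = 35 (O = -35*(-5 + 4) = -35*(-1) = -7*(-5) = 35)
r(w) = ⅓ + 5*w/9 (r(w) = -(-3 + w*(-5))/9 = -(-3 - 5*w)/9 = ⅓ + 5*w/9)
4*(-7) + r(O - 3) = 4*(-7) + (⅓ + 5*(35 - 3)/9) = -28 + (⅓ + (5/9)*32) = -28 + (⅓ + 160/9) = -28 + 163/9 = -89/9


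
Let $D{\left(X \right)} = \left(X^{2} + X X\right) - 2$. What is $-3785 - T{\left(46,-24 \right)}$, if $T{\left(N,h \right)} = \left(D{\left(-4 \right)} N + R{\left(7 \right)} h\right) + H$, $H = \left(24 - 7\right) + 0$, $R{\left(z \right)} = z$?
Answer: $-5014$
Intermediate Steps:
$D{\left(X \right)} = -2 + 2 X^{2}$ ($D{\left(X \right)} = \left(X^{2} + X^{2}\right) - 2 = 2 X^{2} - 2 = -2 + 2 X^{2}$)
$H = 17$ ($H = 17 + 0 = 17$)
$T{\left(N,h \right)} = 17 + 7 h + 30 N$ ($T{\left(N,h \right)} = \left(\left(-2 + 2 \left(-4\right)^{2}\right) N + 7 h\right) + 17 = \left(\left(-2 + 2 \cdot 16\right) N + 7 h\right) + 17 = \left(\left(-2 + 32\right) N + 7 h\right) + 17 = \left(30 N + 7 h\right) + 17 = \left(7 h + 30 N\right) + 17 = 17 + 7 h + 30 N$)
$-3785 - T{\left(46,-24 \right)} = -3785 - \left(17 + 7 \left(-24\right) + 30 \cdot 46\right) = -3785 - \left(17 - 168 + 1380\right) = -3785 - 1229 = -5014$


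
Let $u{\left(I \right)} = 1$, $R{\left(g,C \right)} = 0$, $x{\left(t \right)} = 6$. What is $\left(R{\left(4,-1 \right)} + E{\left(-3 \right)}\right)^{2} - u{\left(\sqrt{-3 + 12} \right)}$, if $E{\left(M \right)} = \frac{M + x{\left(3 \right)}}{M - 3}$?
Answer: $- \frac{3}{4} \approx -0.75$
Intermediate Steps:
$E{\left(M \right)} = \frac{6 + M}{-3 + M}$ ($E{\left(M \right)} = \frac{M + 6}{M - 3} = \frac{6 + M}{-3 + M}$)
$\left(R{\left(4,-1 \right)} + E{\left(-3 \right)}\right)^{2} - u{\left(\sqrt{-3 + 12} \right)} = \left(0 + \frac{6 - 3}{-3 - 3}\right)^{2} - 1 = \left(0 + \frac{1}{-6} \cdot 3\right)^{2} - 1 = \left(0 - \frac{1}{2}\right)^{2} - 1 = \left(- \frac{1}{2}\right)^{2} - 1 = \frac{1}{4} - 1 = - \frac{3}{4}$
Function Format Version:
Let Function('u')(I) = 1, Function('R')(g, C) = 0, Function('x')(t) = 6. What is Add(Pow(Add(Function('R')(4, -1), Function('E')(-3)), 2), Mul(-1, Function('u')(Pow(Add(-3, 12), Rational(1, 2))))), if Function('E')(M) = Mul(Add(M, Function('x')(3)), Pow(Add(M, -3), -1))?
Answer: Rational(-3, 4) ≈ -0.75000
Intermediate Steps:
Function('E')(M) = Mul(Pow(Add(-3, M), -1), Add(6, M)) (Function('E')(M) = Mul(Add(M, 6), Pow(Add(M, -3), -1)) = Mul(Add(6, M), Pow(Add(-3, M), -1)) = Mul(Pow(Add(-3, M), -1), Add(6, M)))
Add(Pow(Add(Function('R')(4, -1), Function('E')(-3)), 2), Mul(-1, Function('u')(Pow(Add(-3, 12), Rational(1, 2))))) = Add(Pow(Add(0, Mul(Pow(Add(-3, -3), -1), Add(6, -3))), 2), Mul(-1, 1)) = Add(Pow(Add(0, Mul(Pow(-6, -1), 3)), 2), -1) = Add(Pow(Add(0, Mul(Rational(-1, 6), 3)), 2), -1) = Add(Pow(Add(0, Rational(-1, 2)), 2), -1) = Add(Pow(Rational(-1, 2), 2), -1) = Add(Rational(1, 4), -1) = Rational(-3, 4)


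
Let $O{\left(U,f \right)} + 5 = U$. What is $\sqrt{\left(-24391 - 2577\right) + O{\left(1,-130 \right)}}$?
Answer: $2 i \sqrt{6743} \approx 164.23 i$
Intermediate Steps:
$O{\left(U,f \right)} = -5 + U$
$\sqrt{\left(-24391 - 2577\right) + O{\left(1,-130 \right)}} = \sqrt{\left(-24391 - 2577\right) + \left(-5 + 1\right)} = \sqrt{-26968 - 4} = \sqrt{-26972} = 2 i \sqrt{6743}$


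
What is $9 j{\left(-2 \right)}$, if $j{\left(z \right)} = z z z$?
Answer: $-72$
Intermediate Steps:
$j{\left(z \right)} = z^{3}$ ($j{\left(z \right)} = z^{2} z = z^{3}$)
$9 j{\left(-2 \right)} = 9 \left(-2\right)^{3} = 9 \left(-8\right) = -72$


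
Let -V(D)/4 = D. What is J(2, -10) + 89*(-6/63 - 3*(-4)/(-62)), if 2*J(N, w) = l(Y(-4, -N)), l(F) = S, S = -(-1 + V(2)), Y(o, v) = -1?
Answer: -27605/1302 ≈ -21.202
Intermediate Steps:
V(D) = -4*D
S = 9 (S = -(-1 - 4*2) = -(-1 - 8) = -1*(-9) = 9)
l(F) = 9
J(N, w) = 9/2 (J(N, w) = (½)*9 = 9/2)
J(2, -10) + 89*(-6/63 - 3*(-4)/(-62)) = 9/2 + 89*(-6/63 - 3*(-4)/(-62)) = 9/2 + 89*(-6*1/63 + 12*(-1/62)) = 9/2 + 89*(-2/21 - 6/31) = 9/2 + 89*(-188/651) = 9/2 - 16732/651 = -27605/1302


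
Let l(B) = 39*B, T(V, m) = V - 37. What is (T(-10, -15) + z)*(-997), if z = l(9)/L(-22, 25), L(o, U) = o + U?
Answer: -69790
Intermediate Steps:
T(V, m) = -37 + V
L(o, U) = U + o
z = 117 (z = (39*9)/(25 - 22) = 351/3 = 351*(⅓) = 117)
(T(-10, -15) + z)*(-997) = ((-37 - 10) + 117)*(-997) = (-47 + 117)*(-997) = 70*(-997) = -69790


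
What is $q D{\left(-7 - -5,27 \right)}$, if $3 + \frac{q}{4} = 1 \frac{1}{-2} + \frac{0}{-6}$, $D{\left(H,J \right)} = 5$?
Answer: $-70$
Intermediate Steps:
$q = -14$ ($q = -12 + 4 \left(1 \frac{1}{-2} + \frac{0}{-6}\right) = -12 + 4 \left(1 \left(- \frac{1}{2}\right) + 0 \left(- \frac{1}{6}\right)\right) = -12 + 4 \left(- \frac{1}{2} + 0\right) = -12 + 4 \left(- \frac{1}{2}\right) = -12 - 2 = -14$)
$q D{\left(-7 - -5,27 \right)} = \left(-14\right) 5 = -70$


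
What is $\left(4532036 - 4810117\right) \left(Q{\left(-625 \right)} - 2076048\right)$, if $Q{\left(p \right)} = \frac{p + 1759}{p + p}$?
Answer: $\frac{360818597601927}{625} \approx 5.7731 \cdot 10^{11}$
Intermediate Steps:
$Q{\left(p \right)} = \frac{1759 + p}{2 p}$
$\left(4532036 - 4810117\right) \left(Q{\left(-625 \right)} - 2076048\right) = \left(4532036 - 4810117\right) \left(\frac{1759 - 625}{2 \left(-625\right)} - 2076048\right) = - 278081 \left(\frac{1}{2} \left(- \frac{1}{625}\right) 1134 - 2076048\right) = - 278081 \left(- \frac{567}{625} - 2076048\right) = \left(-278081\right) \left(- \frac{1297530567}{625}\right) = \frac{360818597601927}{625}$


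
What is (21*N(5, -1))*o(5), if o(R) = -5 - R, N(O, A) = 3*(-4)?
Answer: 2520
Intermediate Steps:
N(O, A) = -12
(21*N(5, -1))*o(5) = (21*(-12))*(-5 - 1*5) = -252*(-5 - 5) = -252*(-10) = 2520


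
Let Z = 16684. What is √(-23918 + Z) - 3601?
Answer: -3601 + I*√7234 ≈ -3601.0 + 85.053*I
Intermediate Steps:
√(-23918 + Z) - 3601 = √(-23918 + 16684) - 3601 = √(-7234) - 3601 = I*√7234 - 3601 = -3601 + I*√7234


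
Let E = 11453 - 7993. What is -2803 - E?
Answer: -6263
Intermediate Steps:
E = 3460
-2803 - E = -2803 - 1*3460 = -2803 - 3460 = -6263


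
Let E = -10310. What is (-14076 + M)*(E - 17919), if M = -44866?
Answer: 1663873718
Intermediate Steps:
(-14076 + M)*(E - 17919) = (-14076 - 44866)*(-10310 - 17919) = -58942*(-28229) = 1663873718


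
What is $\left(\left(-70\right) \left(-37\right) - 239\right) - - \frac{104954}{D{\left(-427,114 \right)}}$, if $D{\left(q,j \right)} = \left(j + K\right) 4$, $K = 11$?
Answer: $\frac{640227}{250} \approx 2560.9$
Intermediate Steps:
$D{\left(q,j \right)} = 44 + 4 j$ ($D{\left(q,j \right)} = \left(j + 11\right) 4 = \left(11 + j\right) 4 = 44 + 4 j$)
$\left(\left(-70\right) \left(-37\right) - 239\right) - - \frac{104954}{D{\left(-427,114 \right)}} = \left(\left(-70\right) \left(-37\right) - 239\right) - - \frac{104954}{44 + 4 \cdot 114} = \left(2590 - 239\right) - - \frac{104954}{44 + 456} = 2351 - - \frac{104954}{500} = 2351 - \left(-104954\right) \frac{1}{500} = 2351 - - \frac{52477}{250} = 2351 + \frac{52477}{250} = \frac{640227}{250}$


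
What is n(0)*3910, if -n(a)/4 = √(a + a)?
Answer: 0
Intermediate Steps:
n(a) = -4*√2*√a (n(a) = -4*√(a + a) = -4*√2*√a)
n(0)*3910 = -4*√2*√0*3910 = -4*√2*0*3910 = 0*3910 = 0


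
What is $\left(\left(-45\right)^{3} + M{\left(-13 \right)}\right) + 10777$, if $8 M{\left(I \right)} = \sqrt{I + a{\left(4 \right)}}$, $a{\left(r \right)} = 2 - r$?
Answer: $-80348 + \frac{i \sqrt{15}}{8} \approx -80348.0 + 0.48412 i$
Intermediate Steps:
$M{\left(I \right)} = \frac{\sqrt{-2 + I}}{8}$ ($M{\left(I \right)} = \frac{\sqrt{I + \left(2 - 4\right)}}{8} = \frac{\sqrt{I - 2}}{8} = \frac{\sqrt{-2 + I}}{8}$)
$\left(\left(-45\right)^{3} + M{\left(-13 \right)}\right) + 10777 = \left(\left(-45\right)^{3} + \frac{\sqrt{-2 - 13}}{8}\right) + 10777 = \left(-91125 + \frac{\sqrt{-15}}{8}\right) + 10777 = \left(-91125 + \frac{i \sqrt{15}}{8}\right) + 10777 = -80348 + \frac{i \sqrt{15}}{8}$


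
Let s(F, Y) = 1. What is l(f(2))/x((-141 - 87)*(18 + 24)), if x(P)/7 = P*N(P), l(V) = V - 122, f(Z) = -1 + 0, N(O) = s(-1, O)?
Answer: 41/22344 ≈ 0.0018349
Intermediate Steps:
N(O) = 1
f(Z) = -1
l(V) = -122 + V
x(P) = 7*P (x(P) = 7*(P*1) = 7*P)
l(f(2))/x((-141 - 87)*(18 + 24)) = (-122 - 1)/((7*((-141 - 87)*(18 + 24)))) = -123/(7*(-228*42)) = -123/(7*(-9576)) = -123/(-67032) = -123*(-1/67032) = 41/22344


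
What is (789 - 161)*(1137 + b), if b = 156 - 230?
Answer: 667564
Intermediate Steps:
b = -74
(789 - 161)*(1137 + b) = (789 - 161)*(1137 - 74) = 628*1063 = 667564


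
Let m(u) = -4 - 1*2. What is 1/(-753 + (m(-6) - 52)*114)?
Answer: -1/7365 ≈ -0.00013578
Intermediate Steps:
m(u) = -6 (m(u) = -4 - 2 = -6)
1/(-753 + (m(-6) - 52)*114) = 1/(-753 + (-6 - 52)*114) = 1/(-753 - 58*114) = 1/(-753 - 6612) = 1/(-7365) = -1/7365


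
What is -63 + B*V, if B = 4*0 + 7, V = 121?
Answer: 784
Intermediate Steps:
B = 7 (B = 0 + 7 = 7)
-63 + B*V = -63 + 7*121 = -63 + 847 = 784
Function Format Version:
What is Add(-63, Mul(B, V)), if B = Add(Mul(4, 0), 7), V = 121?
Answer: 784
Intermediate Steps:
B = 7 (B = Add(0, 7) = 7)
Add(-63, Mul(B, V)) = Add(-63, Mul(7, 121)) = Add(-63, 847) = 784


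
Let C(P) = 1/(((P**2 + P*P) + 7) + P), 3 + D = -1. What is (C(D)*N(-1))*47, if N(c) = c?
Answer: -47/35 ≈ -1.3429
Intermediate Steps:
D = -4 (D = -3 - 1 = -4)
C(P) = 1/(7 + P + 2*P**2) (C(P) = 1/(((P**2 + P**2) + 7) + P) = 1/((2*P**2 + 7) + P) = 1/((7 + 2*P**2) + P) = 1/(7 + P + 2*P**2))
(C(D)*N(-1))*47 = (-1/(7 - 4 + 2*(-4)**2))*47 = (-1/(7 - 4 + 2*16))*47 = (-1/(7 - 4 + 32))*47 = (-1/35)*47 = ((1/35)*(-1))*47 = -1/35*47 = -47/35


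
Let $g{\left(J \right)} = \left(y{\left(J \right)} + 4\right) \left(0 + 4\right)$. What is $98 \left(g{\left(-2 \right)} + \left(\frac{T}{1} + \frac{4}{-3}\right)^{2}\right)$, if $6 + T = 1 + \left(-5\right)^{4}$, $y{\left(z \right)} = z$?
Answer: $\frac{337591184}{9} \approx 3.751 \cdot 10^{7}$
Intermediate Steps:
$T = 620$ ($T = -6 + \left(1 + \left(-5\right)^{4}\right) = -6 + \left(1 + 625\right) = -6 + 626 = 620$)
$g{\left(J \right)} = 16 + 4 J$ ($g{\left(J \right)} = \left(J + 4\right) \left(0 + 4\right) = \left(4 + J\right) 4 = 16 + 4 J$)
$98 \left(g{\left(-2 \right)} + \left(\frac{T}{1} + \frac{4}{-3}\right)^{2}\right) = 98 \left(\left(16 + 4 \left(-2\right)\right) + \left(\frac{620}{1} + \frac{4}{-3}\right)^{2}\right) = 98 \left(\left(16 - 8\right) + \left(620 \cdot 1 + 4 \left(- \frac{1}{3}\right)\right)^{2}\right) = 98 \left(8 + \left(620 - \frac{4}{3}\right)^{2}\right) = 98 \left(8 + \left(\frac{1856}{3}\right)^{2}\right) = 98 \left(8 + \frac{3444736}{9}\right) = 98 \cdot \frac{3444808}{9} = \frac{337591184}{9}$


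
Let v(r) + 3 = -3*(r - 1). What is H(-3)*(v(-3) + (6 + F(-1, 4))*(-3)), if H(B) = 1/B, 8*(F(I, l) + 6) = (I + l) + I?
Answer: -11/4 ≈ -2.7500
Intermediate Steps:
v(r) = -3*r (v(r) = -3 - 3*(r - 1) = -3 - 3*(-1 + r) = -3 + (3 - 3*r) = -3*r)
F(I, l) = -6 + I/4 + l/8 (F(I, l) = -6 + ((I + l) + I)/8 = -6 + (l + 2*I)/8 = -6 + (I/4 + l/8) = -6 + I/4 + l/8)
H(-3)*(v(-3) + (6 + F(-1, 4))*(-3)) = (-3*(-3) + (6 + (-6 + (1/4)*(-1) + (1/8)*4))*(-3))/(-3) = -(9 + (6 + (-6 - 1/4 + 1/2))*(-3))/3 = -(9 + (6 - 23/4)*(-3))/3 = -(9 + (1/4)*(-3))/3 = -(9 - 3/4)/3 = -1/3*33/4 = -11/4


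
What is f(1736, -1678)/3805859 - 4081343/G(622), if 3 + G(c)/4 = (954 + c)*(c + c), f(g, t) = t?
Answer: -15546175139829/29846170438876 ≈ -0.52088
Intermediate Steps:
G(c) = -12 + 8*c*(954 + c) (G(c) = -12 + 4*((954 + c)*(c + c)) = -12 + 4*((954 + c)*(2*c)) = -12 + 4*(2*c*(954 + c)) = -12 + 8*c*(954 + c))
f(1736, -1678)/3805859 - 4081343/G(622) = -1678/3805859 - 4081343/(-12 + 8*622² + 7632*622) = -1678*1/3805859 - 4081343/(-12 + 8*386884 + 4747104) = -1678/3805859 - 4081343/(-12 + 3095072 + 4747104) = -1678/3805859 - 4081343/7842164 = -15546175139829/29846170438876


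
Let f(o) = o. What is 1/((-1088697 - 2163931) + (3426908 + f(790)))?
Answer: 1/175070 ≈ 5.7120e-6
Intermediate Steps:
1/((-1088697 - 2163931) + (3426908 + f(790))) = 1/((-1088697 - 2163931) + (3426908 + 790)) = 1/(-3252628 + 3427698) = 1/175070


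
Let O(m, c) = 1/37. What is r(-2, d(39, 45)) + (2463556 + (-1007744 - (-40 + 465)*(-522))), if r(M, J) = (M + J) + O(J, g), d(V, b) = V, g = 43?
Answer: 62074864/37 ≈ 1.6777e+6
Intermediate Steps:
O(m, c) = 1/37
r(M, J) = 1/37 + J + M (r(M, J) = (M + J) + 1/37 = (J + M) + 1/37 = 1/37 + J + M)
r(-2, d(39, 45)) + (2463556 + (-1007744 - (-40 + 465)*(-522))) = (1/37 + 39 - 2) + (2463556 + (-1007744 - (-40 + 465)*(-522))) = 1370/37 + (2463556 + (-1007744 - 425*(-522))) = 1370/37 + (2463556 + (-1007744 - 1*(-221850))) = 1370/37 + (2463556 + (-1007744 + 221850)) = 1370/37 + (2463556 - 785894) = 1370/37 + 1677662 = 62074864/37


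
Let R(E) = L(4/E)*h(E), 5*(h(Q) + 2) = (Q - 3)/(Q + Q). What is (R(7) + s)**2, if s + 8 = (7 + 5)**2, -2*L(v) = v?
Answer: 1119303936/60025 ≈ 18647.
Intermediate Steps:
L(v) = -v/2
h(Q) = -2 + (-3 + Q)/(10*Q) (h(Q) = -2 + ((Q - 3)/(Q + Q))/5 = -2 + ((-3 + Q)/((2*Q)))/5 = -2 + ((-3 + Q)*(1/(2*Q)))/5 = -2 + ((-3 + Q)/(2*Q))/5 = -2 + (-3 + Q)/(10*Q))
s = 136 (s = -8 + (7 + 5)**2 = -8 + 12**2 = -8 + 144 = 136)
R(E) = -(-3 - 19*E)/(5*E**2) (R(E) = (-2/E)*((-3 - 19*E)/(10*E)) = -(-3 - 19*E)/(5*E**2))
(R(7) + s)**2 = ((1/5)*(3 + 19*7)/7**2 + 136)**2 = ((1/5)*(1/49)*(3 + 133) + 136)**2 = ((1/5)*(1/49)*136 + 136)**2 = (136/245 + 136)**2 = (33456/245)**2 = 1119303936/60025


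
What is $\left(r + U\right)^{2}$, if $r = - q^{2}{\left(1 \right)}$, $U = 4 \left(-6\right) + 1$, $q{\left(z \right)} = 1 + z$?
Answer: $729$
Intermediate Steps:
$U = -23$ ($U = -24 + 1 = -23$)
$r = -4$ ($r = - \left(1 + 1\right)^{2} = - 2^{2} = \left(-1\right) 4 = -4$)
$\left(r + U\right)^{2} = \left(-4 - 23\right)^{2} = \left(-27\right)^{2} = 729$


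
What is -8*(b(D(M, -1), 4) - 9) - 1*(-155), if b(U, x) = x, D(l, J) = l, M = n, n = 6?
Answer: 195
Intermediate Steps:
M = 6
-8*(b(D(M, -1), 4) - 9) - 1*(-155) = -8*(4 - 9) - 1*(-155) = -8*(-5) + 155 = 40 + 155 = 195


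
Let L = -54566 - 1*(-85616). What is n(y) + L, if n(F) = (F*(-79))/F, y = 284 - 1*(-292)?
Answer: 30971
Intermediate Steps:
y = 576 (y = 284 + 292 = 576)
n(F) = -79 (n(F) = (-79*F)/F = -79)
L = 31050 (L = -54566 + 85616 = 31050)
n(y) + L = -79 + 31050 = 30971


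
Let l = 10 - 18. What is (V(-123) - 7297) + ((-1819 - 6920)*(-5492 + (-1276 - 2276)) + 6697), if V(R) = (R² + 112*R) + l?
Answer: 79036261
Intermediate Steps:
l = -8
V(R) = -8 + R² + 112*R (V(R) = (R² + 112*R) - 8 = -8 + R² + 112*R)
(V(-123) - 7297) + ((-1819 - 6920)*(-5492 + (-1276 - 2276)) + 6697) = ((-8 + (-123)² + 112*(-123)) - 7297) + ((-1819 - 6920)*(-5492 + (-1276 - 2276)) + 6697) = ((-8 + 15129 - 13776) - 7297) + (-8739*(-5492 - 3552) + 6697) = (1345 - 7297) + (-8739*(-9044) + 6697) = -5952 + (79035516 + 6697) = -5952 + 79042213 = 79036261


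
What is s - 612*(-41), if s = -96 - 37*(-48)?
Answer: 26772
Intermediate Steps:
s = 1680 (s = -96 + 1776 = 1680)
s - 612*(-41) = 1680 - 612*(-41) = 1680 + 25092 = 26772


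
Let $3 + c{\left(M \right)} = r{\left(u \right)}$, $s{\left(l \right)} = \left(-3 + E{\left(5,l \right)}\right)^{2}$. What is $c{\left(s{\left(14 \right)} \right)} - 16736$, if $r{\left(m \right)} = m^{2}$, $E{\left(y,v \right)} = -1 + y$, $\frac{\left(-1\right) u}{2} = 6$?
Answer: $-16595$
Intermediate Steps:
$u = -12$ ($u = \left(-2\right) 6 = -12$)
$s{\left(l \right)} = 1$ ($s{\left(l \right)} = \left(-3 + \left(-1 + 5\right)\right)^{2} = \left(-3 + 4\right)^{2} = 1^{2} = 1$)
$c{\left(M \right)} = 141$ ($c{\left(M \right)} = -3 + \left(-12\right)^{2} = -3 + 144 = 141$)
$c{\left(s{\left(14 \right)} \right)} - 16736 = 141 - 16736 = -16595$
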